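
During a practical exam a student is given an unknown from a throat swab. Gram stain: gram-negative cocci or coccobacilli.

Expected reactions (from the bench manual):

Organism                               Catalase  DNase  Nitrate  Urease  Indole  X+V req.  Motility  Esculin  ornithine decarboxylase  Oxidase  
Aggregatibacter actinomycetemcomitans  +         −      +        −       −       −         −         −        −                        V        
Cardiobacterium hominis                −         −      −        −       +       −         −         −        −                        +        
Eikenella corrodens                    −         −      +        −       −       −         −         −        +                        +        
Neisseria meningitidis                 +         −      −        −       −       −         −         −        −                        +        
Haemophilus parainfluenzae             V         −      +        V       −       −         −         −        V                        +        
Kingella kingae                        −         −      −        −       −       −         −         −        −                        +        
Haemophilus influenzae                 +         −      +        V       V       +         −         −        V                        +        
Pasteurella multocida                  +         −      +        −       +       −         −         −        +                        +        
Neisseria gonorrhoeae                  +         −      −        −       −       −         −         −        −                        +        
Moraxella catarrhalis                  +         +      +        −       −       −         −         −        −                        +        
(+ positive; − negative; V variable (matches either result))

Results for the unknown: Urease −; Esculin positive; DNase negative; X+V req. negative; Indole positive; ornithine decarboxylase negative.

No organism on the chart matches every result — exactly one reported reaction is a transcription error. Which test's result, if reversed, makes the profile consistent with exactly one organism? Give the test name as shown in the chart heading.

Esculin

As reported, no row in the chart matches all 6 reactions.
Reversing Urease → still no organism matches.
Reversing Esculin (to −) → unique match: Cardiobacterium hominis.
Reversing ornithine decarboxylase → still no organism matches.
Reversing Indole → still no organism matches.
Reversing DNase → still no organism matches.
Reversing X+V req. → still no organism matches.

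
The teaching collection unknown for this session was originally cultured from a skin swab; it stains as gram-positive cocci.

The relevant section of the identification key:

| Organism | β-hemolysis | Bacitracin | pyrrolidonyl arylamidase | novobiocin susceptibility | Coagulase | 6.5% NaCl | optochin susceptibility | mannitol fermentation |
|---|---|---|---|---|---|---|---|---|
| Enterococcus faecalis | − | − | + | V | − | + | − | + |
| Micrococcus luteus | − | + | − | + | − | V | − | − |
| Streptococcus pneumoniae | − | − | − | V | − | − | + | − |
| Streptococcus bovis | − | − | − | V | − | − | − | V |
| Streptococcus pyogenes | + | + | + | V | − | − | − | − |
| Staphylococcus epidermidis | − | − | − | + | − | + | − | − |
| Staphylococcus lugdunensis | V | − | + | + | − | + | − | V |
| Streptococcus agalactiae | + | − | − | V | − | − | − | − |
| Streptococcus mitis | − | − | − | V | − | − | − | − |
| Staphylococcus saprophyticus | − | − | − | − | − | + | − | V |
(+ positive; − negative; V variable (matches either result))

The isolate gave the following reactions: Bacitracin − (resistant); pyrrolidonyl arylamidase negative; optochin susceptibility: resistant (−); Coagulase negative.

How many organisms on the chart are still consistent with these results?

5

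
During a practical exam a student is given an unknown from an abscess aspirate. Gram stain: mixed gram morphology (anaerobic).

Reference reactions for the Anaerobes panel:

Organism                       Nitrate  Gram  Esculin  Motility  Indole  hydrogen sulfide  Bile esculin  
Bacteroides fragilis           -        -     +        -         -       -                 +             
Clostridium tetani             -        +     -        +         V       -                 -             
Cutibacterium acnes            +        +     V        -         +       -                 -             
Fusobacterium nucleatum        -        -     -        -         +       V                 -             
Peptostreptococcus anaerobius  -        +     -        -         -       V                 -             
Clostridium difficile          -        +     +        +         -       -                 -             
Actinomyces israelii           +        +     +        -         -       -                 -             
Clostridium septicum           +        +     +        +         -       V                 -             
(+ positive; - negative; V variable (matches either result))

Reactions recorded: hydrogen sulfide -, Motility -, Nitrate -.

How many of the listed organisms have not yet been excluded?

Nitrate -: excludes Cutibacterium acnes, Actinomyces israelii, Clostridium septicum — 5 left.
hydrogen sulfide -: all 5 remaining candidates are consistent.
Motility -: excludes Clostridium tetani, Clostridium difficile — 3 left.
Still consistent: Bacteroides fragilis, Fusobacterium nucleatum, Peptostreptococcus anaerobius.

3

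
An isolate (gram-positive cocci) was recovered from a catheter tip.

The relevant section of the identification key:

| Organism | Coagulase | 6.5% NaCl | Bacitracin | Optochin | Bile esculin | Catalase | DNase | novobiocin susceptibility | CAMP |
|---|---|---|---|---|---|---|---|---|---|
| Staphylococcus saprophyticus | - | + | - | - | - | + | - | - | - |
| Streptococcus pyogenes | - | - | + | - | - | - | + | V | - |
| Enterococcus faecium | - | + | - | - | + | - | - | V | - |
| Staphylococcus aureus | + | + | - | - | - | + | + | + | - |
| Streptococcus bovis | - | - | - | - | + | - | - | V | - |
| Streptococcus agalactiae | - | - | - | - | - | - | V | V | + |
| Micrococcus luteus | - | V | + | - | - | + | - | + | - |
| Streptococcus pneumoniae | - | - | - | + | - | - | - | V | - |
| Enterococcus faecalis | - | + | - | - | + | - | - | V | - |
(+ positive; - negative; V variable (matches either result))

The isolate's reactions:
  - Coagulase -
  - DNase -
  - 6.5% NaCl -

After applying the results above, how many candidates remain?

4

6.5% NaCl -: excludes Staphylococcus saprophyticus, Enterococcus faecium, Staphylococcus aureus, Enterococcus faecalis — 5 left.
Coagulase -: all 5 remaining candidates are consistent.
DNase -: excludes Streptococcus pyogenes — 4 left.
Still consistent: Micrococcus luteus, Streptococcus agalactiae, Streptococcus bovis, Streptococcus pneumoniae.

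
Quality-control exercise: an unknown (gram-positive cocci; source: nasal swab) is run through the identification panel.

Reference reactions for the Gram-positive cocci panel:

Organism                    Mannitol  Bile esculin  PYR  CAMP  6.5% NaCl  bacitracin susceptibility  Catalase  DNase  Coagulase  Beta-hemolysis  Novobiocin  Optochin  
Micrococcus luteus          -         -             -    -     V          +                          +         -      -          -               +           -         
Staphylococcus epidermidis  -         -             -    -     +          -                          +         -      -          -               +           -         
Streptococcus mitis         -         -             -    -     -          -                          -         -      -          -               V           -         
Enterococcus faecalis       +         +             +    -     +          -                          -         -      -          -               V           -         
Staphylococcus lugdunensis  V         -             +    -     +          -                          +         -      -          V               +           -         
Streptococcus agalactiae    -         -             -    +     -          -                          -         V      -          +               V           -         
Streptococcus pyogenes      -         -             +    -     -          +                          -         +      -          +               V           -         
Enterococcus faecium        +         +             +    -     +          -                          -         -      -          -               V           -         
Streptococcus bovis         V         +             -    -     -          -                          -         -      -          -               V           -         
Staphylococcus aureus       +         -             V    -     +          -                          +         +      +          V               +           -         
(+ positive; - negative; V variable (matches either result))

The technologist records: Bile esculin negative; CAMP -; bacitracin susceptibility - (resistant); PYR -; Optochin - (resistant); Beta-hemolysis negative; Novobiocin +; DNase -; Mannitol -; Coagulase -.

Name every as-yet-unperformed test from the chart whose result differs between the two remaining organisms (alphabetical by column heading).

DNase -: excludes Streptococcus pyogenes, Staphylococcus aureus — 8 left.
CAMP -: excludes Streptococcus agalactiae — 7 left.
Novobiocin +: all 7 remaining candidates are consistent.
bacitracin susceptibility -: excludes Micrococcus luteus — 6 left.
Coagulase -: all 6 remaining candidates are consistent.
Mannitol -: excludes Enterococcus faecalis, Enterococcus faecium — 4 left.
Bile esculin -: excludes Streptococcus bovis — 3 left.
Optochin -: all 3 remaining candidates are consistent.
Beta-hemolysis -: all 3 remaining candidates are consistent.
PYR -: excludes Staphylococcus lugdunensis — 2 left.
Two candidates remain: Staphylococcus epidermidis and Streptococcus mitis.
  6.5% NaCl: Staphylococcus epidermidis +, Streptococcus mitis - — discriminates.
  Catalase: Staphylococcus epidermidis +, Streptococcus mitis - — discriminates.

6.5% NaCl, Catalase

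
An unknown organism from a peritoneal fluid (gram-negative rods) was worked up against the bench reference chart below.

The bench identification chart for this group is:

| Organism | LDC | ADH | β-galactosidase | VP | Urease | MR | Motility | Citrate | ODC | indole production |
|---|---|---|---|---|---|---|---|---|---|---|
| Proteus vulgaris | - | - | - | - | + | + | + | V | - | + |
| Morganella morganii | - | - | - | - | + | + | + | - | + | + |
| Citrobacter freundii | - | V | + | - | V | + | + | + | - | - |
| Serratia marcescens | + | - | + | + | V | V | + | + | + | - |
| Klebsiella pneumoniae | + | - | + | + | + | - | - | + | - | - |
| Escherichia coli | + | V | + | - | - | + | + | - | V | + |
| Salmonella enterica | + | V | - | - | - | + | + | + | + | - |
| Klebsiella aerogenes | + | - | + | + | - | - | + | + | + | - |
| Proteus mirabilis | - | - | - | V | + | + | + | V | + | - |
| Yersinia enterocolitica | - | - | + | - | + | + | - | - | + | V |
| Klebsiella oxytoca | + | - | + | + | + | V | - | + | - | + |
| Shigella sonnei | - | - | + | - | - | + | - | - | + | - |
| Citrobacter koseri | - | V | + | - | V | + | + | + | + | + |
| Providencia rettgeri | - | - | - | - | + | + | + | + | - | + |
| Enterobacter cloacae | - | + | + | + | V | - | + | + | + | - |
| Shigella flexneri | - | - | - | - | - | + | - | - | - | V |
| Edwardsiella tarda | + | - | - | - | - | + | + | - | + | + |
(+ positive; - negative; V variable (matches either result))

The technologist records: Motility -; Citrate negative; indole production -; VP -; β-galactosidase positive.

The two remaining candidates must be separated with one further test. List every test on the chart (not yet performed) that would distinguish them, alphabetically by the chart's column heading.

Urease

indole production -: excludes 7 organisms — 10 left.
Motility -: excludes 6 organisms — 4 left.
VP -: excludes Klebsiella pneumoniae — 3 left.
Citrate -: all 3 remaining candidates are consistent.
β-galactosidase +: excludes Shigella flexneri — 2 left.
Two candidates remain: Shigella sonnei and Yersinia enterocolitica.
  LDC: - vs - — same for both, does not separate.
  ADH: - vs - — same for both, does not separate.
  Urease: Shigella sonnei -, Yersinia enterocolitica + — discriminates.
  MR: + vs + — same for both, does not separate.
  ODC: + vs + — same for both, does not separate.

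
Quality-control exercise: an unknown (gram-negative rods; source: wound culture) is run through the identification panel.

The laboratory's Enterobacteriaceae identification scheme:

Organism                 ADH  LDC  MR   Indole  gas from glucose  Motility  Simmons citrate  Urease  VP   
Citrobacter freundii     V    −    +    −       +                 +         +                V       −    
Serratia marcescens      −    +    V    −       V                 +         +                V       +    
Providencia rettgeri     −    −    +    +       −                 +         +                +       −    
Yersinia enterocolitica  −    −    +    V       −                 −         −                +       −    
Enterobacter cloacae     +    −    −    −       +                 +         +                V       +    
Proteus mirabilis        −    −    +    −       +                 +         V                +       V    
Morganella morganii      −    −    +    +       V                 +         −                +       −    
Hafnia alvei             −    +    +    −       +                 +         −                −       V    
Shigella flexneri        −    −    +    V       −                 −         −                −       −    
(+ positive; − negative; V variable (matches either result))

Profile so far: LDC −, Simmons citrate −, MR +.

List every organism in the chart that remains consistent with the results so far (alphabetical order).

Morganella morganii, Proteus mirabilis, Shigella flexneri, Yersinia enterocolitica

MR +: excludes Enterobacter cloacae — 8 left.
LDC −: excludes Serratia marcescens, Hafnia alvei — 6 left.
Simmons citrate −: excludes Citrobacter freundii, Providencia rettgeri — 4 left.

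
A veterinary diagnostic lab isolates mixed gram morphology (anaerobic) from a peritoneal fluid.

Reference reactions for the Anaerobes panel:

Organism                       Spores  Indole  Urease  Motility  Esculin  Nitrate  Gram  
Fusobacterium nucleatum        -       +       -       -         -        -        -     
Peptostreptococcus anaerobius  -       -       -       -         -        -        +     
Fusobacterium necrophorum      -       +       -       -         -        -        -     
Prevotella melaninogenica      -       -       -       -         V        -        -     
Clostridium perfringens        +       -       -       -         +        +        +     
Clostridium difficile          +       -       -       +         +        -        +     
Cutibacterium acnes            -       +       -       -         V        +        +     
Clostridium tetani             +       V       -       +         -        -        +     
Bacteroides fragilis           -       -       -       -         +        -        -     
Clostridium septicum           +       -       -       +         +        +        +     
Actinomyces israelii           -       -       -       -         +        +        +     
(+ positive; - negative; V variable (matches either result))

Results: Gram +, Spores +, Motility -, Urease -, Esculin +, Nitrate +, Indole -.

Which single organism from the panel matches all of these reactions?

Clostridium perfringens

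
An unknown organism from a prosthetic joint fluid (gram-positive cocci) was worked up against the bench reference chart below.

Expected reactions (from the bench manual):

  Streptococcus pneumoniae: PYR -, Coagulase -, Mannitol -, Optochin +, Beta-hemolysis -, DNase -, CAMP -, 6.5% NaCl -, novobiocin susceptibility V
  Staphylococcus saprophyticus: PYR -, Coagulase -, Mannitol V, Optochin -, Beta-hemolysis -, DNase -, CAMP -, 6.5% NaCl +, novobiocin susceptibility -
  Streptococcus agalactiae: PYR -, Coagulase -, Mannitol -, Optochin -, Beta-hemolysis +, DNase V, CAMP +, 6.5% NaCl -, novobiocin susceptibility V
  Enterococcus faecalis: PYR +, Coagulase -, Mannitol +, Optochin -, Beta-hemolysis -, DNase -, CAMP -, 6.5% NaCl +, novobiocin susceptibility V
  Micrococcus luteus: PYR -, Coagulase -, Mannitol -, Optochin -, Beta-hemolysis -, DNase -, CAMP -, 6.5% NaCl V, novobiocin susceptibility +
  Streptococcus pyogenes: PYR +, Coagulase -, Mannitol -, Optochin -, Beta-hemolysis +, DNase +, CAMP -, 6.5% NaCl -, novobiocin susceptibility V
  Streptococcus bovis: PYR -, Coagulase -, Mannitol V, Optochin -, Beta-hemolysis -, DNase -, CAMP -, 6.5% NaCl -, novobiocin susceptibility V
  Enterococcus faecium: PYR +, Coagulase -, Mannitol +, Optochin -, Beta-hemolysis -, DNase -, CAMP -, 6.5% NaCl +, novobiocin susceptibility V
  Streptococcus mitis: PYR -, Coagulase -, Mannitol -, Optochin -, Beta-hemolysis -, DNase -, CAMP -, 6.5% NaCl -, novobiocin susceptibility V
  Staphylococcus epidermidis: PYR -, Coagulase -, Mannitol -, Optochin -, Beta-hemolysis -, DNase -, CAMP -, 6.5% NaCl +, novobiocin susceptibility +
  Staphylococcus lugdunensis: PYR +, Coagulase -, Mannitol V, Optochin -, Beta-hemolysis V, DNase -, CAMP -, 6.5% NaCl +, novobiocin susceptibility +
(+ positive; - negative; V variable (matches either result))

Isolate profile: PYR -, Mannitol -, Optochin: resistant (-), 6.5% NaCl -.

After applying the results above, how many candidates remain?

6.5% NaCl -: excludes 5 organisms — 6 left.
Optochin -: excludes Streptococcus pneumoniae — 5 left.
Mannitol -: all 5 remaining candidates are consistent.
PYR -: excludes Streptococcus pyogenes — 4 left.
Still consistent: Micrococcus luteus, Streptococcus agalactiae, Streptococcus bovis, Streptococcus mitis.

4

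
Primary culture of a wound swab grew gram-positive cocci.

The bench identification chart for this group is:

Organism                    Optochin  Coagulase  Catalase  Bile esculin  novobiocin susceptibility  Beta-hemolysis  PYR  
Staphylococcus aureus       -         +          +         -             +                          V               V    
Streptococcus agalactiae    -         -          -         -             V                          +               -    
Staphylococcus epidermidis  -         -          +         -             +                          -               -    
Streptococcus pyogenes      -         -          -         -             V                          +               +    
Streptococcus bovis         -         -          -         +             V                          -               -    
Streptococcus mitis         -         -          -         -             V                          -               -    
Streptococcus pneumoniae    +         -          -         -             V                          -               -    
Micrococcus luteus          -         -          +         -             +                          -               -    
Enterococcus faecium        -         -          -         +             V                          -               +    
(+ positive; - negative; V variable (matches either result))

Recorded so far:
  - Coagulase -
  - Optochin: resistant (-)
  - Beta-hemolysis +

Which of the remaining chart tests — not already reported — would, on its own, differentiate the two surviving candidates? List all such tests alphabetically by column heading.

PYR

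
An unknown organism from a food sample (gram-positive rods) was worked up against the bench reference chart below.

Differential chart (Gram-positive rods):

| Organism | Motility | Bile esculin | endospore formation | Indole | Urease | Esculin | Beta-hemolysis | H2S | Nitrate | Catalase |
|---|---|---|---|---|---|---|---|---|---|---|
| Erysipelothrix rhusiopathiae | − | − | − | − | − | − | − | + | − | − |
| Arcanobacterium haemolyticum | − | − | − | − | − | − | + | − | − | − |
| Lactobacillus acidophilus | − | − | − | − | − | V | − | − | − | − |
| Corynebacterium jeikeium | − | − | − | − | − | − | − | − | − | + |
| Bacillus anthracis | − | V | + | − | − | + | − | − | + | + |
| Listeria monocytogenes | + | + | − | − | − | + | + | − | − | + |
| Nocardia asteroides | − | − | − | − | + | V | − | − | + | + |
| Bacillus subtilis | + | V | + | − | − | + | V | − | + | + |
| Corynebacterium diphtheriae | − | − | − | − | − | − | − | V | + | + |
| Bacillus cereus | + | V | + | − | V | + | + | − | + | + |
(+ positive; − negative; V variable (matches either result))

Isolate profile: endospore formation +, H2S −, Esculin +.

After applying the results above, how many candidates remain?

endospore formation +: excludes 7 organisms — 3 left.
H2S −: all 3 remaining candidates are consistent.
Esculin +: all 3 remaining candidates are consistent.
Still consistent: Bacillus anthracis, Bacillus cereus, Bacillus subtilis.

3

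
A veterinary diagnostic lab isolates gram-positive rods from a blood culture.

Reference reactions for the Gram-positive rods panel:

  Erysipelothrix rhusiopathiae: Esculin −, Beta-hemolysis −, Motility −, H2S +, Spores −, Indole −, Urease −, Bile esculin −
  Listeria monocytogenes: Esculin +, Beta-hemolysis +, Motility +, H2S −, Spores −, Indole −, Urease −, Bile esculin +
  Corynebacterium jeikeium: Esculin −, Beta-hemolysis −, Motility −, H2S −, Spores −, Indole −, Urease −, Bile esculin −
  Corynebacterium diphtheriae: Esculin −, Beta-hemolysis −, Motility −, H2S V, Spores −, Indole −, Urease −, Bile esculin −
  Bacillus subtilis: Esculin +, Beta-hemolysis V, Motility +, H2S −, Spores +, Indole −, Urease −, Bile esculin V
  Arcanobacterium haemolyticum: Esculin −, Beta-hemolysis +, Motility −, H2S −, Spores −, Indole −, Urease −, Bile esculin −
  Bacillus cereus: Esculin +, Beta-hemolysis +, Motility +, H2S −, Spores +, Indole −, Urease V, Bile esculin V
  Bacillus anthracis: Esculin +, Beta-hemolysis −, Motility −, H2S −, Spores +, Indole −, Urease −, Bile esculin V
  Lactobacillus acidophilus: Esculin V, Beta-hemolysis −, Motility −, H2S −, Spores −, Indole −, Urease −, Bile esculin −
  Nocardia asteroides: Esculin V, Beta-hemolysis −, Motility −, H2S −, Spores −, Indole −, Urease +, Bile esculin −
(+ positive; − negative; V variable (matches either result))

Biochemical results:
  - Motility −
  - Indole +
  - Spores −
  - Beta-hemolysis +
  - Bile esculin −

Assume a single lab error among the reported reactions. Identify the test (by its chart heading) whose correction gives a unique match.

Indole

As reported, no row in the chart matches all 5 reactions.
Reversing Beta-hemolysis → still no organism matches.
Reversing Bile esculin → still no organism matches.
Reversing Spores → still no organism matches.
Reversing Motility → still no organism matches.
Reversing Indole (to −) → unique match: Arcanobacterium haemolyticum.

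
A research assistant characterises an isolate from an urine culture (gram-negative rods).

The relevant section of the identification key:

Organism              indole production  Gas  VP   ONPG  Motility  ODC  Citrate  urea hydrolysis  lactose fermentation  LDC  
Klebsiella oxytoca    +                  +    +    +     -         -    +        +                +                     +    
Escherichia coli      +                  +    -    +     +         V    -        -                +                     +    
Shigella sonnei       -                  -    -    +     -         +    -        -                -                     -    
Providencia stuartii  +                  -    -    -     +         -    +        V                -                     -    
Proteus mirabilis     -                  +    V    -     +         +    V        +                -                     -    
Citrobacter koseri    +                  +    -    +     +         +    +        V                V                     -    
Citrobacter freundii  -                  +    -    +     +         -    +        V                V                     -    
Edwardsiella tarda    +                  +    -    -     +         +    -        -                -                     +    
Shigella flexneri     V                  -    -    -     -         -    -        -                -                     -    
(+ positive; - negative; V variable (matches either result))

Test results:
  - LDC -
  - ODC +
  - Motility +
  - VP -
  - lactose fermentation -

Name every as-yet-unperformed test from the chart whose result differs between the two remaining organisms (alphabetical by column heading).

LDC -: excludes Klebsiella oxytoca, Escherichia coli, Edwardsiella tarda — 6 left.
lactose fermentation -: all 6 remaining candidates are consistent.
ODC +: excludes Providencia stuartii, Citrobacter freundii, Shigella flexneri — 3 left.
VP -: all 3 remaining candidates are consistent.
Motility +: excludes Shigella sonnei — 2 left.
Two candidates remain: Citrobacter koseri and Proteus mirabilis.
  indole production: Citrobacter koseri +, Proteus mirabilis - — discriminates.
  Gas: + vs + — same for both, does not separate.
  ONPG: Citrobacter koseri +, Proteus mirabilis - — discriminates.
  Citrate: + vs V — variable for at least one, does not separate.
  urea hydrolysis: V vs + — variable for at least one, does not separate.

indole production, ONPG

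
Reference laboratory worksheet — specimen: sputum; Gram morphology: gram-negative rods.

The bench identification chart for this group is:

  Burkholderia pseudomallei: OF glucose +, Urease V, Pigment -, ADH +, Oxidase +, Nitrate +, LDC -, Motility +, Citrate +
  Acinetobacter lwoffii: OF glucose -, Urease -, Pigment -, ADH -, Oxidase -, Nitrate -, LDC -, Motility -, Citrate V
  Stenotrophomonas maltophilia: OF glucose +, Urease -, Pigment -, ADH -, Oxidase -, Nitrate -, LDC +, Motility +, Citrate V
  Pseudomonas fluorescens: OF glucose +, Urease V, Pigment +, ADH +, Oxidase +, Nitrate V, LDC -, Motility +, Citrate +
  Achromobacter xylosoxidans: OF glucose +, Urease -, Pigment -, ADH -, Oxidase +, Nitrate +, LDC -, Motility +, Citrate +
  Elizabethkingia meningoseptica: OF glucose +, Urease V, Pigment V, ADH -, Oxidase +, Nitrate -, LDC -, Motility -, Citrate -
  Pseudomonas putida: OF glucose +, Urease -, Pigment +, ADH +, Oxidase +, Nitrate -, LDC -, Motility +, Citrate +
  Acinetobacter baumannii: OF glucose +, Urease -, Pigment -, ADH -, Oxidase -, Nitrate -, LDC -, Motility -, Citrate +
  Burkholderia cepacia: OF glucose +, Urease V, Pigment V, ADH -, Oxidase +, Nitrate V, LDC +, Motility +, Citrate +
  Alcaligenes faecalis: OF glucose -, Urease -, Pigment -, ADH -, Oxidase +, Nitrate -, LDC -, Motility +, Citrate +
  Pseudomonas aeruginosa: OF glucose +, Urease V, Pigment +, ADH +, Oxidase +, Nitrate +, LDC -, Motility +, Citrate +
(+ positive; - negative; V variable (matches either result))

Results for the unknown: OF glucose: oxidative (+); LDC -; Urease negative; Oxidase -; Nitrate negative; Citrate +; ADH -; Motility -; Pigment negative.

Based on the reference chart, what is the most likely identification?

Urease -: all 11 remaining candidates are consistent.
Nitrate -: excludes Burkholderia pseudomallei, Achromobacter xylosoxidans, Pseudomonas aeruginosa — 8 left.
LDC -: excludes Stenotrophomonas maltophilia, Burkholderia cepacia — 6 left.
Motility -: excludes Pseudomonas fluorescens, Pseudomonas putida, Alcaligenes faecalis — 3 left.
Pigment -: all 3 remaining candidates are consistent.
OF glucose +: excludes Acinetobacter lwoffii — 2 left.
Citrate +: excludes Elizabethkingia meningoseptica — 1 left.
Oxidase -: the one remaining candidate is consistent.
ADH -: the one remaining candidate is consistent.

Acinetobacter baumannii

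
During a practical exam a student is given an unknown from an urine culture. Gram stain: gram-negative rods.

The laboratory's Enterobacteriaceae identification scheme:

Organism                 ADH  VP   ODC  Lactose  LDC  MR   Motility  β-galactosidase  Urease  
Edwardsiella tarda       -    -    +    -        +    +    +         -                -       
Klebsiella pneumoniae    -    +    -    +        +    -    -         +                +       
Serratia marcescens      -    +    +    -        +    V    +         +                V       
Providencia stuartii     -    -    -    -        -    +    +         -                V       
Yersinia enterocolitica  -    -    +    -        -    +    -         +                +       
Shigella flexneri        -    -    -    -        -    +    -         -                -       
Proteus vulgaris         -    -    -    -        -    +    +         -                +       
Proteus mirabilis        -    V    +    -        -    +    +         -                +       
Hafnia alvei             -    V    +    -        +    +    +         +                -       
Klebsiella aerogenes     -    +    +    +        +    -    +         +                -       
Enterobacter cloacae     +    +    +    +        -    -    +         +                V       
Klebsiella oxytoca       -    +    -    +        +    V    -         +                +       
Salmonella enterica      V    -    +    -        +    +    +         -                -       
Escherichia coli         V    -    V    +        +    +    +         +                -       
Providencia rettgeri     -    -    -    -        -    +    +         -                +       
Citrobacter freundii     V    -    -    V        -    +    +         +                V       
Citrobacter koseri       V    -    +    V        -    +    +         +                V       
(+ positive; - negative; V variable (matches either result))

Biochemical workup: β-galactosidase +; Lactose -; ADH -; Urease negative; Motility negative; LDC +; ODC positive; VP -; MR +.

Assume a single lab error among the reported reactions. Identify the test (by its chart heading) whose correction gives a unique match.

Motility

As reported, no row in the chart matches all 9 reactions.
Reversing Lactose → still no organism matches.
Reversing ODC → still no organism matches.
Reversing LDC → still no organism matches.
Reversing β-galactosidase → still no organism matches.
Reversing Motility (to +) → unique match: Hafnia alvei.
Reversing VP → still no organism matches.
Reversing ADH → still no organism matches.
Reversing Urease → still no organism matches.
Reversing MR → still no organism matches.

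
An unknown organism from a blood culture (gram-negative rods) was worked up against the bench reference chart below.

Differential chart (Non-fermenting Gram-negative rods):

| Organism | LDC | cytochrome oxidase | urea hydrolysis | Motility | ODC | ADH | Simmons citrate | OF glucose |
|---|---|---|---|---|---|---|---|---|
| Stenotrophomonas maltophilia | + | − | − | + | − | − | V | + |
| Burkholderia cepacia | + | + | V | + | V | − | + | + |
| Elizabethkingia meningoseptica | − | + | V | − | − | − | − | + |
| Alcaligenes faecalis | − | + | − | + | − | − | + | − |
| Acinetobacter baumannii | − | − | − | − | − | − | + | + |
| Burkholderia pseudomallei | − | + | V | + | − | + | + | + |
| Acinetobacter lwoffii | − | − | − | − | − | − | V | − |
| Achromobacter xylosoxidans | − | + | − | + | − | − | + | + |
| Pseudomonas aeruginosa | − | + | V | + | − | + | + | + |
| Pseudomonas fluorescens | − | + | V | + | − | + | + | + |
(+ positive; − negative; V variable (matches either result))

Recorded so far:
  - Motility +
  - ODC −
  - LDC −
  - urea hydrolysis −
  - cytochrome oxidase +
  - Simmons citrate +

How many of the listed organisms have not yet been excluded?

cytochrome oxidase +: excludes Stenotrophomonas maltophilia, Acinetobacter baumannii, Acinetobacter lwoffii — 7 left.
ODC −: all 7 remaining candidates are consistent.
LDC −: excludes Burkholderia cepacia — 6 left.
Simmons citrate +: excludes Elizabethkingia meningoseptica — 5 left.
urea hydrolysis −: all 5 remaining candidates are consistent.
Motility +: all 5 remaining candidates are consistent.
Still consistent: Achromobacter xylosoxidans, Alcaligenes faecalis, Burkholderia pseudomallei, Pseudomonas aeruginosa, Pseudomonas fluorescens.

5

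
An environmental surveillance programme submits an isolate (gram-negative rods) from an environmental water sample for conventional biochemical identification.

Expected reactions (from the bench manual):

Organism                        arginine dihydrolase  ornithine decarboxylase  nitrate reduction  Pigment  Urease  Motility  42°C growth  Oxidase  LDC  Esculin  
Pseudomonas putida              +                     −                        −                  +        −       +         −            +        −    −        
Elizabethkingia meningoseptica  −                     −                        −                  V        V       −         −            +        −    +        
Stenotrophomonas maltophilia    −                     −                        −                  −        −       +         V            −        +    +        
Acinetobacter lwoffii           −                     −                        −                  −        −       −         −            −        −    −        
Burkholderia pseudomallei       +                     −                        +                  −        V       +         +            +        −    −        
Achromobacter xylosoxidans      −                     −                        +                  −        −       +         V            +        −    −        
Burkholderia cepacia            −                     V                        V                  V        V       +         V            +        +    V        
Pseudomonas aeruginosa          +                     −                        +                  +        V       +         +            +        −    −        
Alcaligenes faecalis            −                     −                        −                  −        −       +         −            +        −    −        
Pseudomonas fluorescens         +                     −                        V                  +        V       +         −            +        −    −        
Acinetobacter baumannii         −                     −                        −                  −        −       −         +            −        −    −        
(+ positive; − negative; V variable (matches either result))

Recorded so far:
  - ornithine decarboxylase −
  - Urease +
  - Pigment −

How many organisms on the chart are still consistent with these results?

3

Pigment −: excludes Pseudomonas putida, Pseudomonas aeruginosa, Pseudomonas fluorescens — 8 left.
Urease +: excludes 5 organisms — 3 left.
ornithine decarboxylase −: all 3 remaining candidates are consistent.
Still consistent: Burkholderia cepacia, Burkholderia pseudomallei, Elizabethkingia meningoseptica.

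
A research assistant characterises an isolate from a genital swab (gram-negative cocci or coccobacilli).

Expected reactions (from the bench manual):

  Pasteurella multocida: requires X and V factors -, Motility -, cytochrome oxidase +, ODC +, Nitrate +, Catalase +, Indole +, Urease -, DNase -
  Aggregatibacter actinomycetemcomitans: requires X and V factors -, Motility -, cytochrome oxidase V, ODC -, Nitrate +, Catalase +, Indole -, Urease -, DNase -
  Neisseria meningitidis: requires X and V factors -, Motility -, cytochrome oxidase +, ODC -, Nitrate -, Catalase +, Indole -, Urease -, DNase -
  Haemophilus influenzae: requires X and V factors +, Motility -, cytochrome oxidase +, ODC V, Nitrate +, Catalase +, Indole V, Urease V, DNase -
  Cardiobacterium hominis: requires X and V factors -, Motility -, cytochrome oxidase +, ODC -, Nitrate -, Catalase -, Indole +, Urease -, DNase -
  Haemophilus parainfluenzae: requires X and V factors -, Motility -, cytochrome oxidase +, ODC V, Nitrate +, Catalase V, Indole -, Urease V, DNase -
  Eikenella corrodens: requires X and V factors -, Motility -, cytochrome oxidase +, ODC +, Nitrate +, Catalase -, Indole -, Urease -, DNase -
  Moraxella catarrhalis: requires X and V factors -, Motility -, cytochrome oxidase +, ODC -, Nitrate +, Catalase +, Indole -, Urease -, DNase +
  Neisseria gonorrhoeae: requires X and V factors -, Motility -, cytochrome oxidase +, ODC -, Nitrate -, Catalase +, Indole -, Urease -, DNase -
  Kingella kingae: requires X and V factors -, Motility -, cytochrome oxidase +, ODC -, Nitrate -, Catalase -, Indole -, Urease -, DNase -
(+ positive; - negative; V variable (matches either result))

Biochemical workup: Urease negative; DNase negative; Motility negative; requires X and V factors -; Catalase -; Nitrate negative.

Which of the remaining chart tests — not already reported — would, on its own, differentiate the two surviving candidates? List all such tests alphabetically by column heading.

Indole

Motility -: all 10 remaining candidates are consistent.
DNase -: excludes Moraxella catarrhalis — 9 left.
Urease -: all 9 remaining candidates are consistent.
Nitrate -: excludes 5 organisms — 4 left.
requires X and V factors -: all 4 remaining candidates are consistent.
Catalase -: excludes Neisseria meningitidis, Neisseria gonorrhoeae — 2 left.
Two candidates remain: Cardiobacterium hominis and Kingella kingae.
  cytochrome oxidase: + vs + — same for both, does not separate.
  ODC: - vs - — same for both, does not separate.
  Indole: Cardiobacterium hominis +, Kingella kingae - — discriminates.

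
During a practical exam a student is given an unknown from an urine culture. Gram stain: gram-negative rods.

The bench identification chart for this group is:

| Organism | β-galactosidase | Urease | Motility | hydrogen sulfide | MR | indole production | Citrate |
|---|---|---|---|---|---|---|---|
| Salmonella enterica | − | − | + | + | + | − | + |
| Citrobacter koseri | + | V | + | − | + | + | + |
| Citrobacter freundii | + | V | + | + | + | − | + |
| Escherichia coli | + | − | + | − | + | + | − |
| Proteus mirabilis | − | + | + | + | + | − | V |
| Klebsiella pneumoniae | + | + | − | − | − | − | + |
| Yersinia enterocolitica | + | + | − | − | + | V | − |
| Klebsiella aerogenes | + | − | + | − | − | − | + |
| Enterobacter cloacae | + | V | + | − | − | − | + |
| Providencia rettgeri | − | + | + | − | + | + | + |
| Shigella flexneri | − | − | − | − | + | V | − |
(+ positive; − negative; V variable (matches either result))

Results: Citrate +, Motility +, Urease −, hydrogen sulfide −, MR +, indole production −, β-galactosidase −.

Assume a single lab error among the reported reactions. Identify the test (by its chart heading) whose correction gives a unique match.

As reported, no row in the chart matches all 7 reactions.
Reversing MR → still no organism matches.
Reversing indole production → still no organism matches.
Reversing Motility → still no organism matches.
Reversing β-galactosidase → still no organism matches.
Reversing Citrate → still no organism matches.
Reversing Urease → still no organism matches.
Reversing hydrogen sulfide (to +) → unique match: Salmonella enterica.

hydrogen sulfide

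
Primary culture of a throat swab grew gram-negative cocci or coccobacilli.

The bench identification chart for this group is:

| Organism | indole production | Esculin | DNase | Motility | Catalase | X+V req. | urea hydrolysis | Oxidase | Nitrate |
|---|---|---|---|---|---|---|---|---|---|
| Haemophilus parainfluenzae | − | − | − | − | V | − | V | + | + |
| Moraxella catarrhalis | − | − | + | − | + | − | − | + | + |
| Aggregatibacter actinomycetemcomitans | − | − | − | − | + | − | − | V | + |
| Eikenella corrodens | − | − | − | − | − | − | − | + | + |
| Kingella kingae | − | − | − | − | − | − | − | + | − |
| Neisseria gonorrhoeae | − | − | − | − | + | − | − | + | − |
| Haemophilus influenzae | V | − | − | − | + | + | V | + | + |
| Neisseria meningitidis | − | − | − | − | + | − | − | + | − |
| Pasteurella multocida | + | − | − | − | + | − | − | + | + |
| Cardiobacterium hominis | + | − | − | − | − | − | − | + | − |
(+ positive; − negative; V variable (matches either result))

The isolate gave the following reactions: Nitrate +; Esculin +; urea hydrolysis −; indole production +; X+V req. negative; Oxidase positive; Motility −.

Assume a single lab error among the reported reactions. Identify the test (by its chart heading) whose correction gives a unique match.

Esculin

As reported, no row in the chart matches all 7 reactions.
Reversing X+V req. → still no organism matches.
Reversing Motility → still no organism matches.
Reversing indole production → still no organism matches.
Reversing urea hydrolysis → still no organism matches.
Reversing Oxidase → still no organism matches.
Reversing Esculin (to −) → unique match: Pasteurella multocida.
Reversing Nitrate → still no organism matches.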